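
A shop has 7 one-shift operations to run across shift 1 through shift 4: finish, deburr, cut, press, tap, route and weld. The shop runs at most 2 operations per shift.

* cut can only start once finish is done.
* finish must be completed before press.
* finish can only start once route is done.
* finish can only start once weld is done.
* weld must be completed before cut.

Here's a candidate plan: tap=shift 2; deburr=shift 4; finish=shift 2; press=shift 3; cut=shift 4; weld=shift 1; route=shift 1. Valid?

cut can only start once finish is done — holds.
finish can only start once route is done — holds.
weld must be completed before cut — holds.
finish must be completed before press — holds.
finish can only start once weld is done — holds.
The shop runs at most 2 operations per shift — holds.

Valid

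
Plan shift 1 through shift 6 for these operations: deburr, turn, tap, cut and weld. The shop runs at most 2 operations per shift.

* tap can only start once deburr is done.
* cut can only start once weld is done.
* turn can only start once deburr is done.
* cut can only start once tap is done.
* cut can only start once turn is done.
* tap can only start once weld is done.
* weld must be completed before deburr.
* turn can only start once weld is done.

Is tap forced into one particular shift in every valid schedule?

tap can be shift 3 (e.g. cut=shift 4; tap=shift 3; deburr=shift 2; turn=shift 3; weld=shift 1) or shift 4 (e.g. turn -> shift 3; weld -> shift 1; tap -> shift 4; deburr -> shift 2; cut -> shift 5).

No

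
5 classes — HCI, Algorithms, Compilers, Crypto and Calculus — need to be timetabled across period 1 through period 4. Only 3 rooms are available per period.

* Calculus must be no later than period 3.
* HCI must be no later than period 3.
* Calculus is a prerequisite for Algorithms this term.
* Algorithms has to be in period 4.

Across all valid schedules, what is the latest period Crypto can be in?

Crypto at period 4 is achievable: Crypto in period 4; Algorithms in period 4; Compilers in period 1; Calculus in period 1; HCI in period 1.

period 4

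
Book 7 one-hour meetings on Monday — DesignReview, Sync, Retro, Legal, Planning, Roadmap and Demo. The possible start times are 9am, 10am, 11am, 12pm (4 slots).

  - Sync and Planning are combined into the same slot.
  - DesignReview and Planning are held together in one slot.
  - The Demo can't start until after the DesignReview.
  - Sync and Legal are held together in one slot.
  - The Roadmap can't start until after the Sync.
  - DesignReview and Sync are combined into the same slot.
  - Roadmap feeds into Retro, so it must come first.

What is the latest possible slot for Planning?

10am

Planning must be in the same slot as Sync, which can't be after 10am, so Planning is at most 10am.
Planning at 10am is achievable: Planning=10am, Retro=12pm, Legal=10am, Roadmap=11am, Sync=10am, DesignReview=10am, Demo=11am.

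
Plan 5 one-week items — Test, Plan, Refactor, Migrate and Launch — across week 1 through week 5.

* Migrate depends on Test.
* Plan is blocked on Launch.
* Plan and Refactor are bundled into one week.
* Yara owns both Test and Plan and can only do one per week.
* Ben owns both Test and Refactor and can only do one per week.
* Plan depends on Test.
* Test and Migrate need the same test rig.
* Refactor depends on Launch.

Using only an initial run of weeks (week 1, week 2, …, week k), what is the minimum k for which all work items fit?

The precedence chain requires at least 2 distinct weeks.
2 works (last occupied week: week 2): for example Plan in week 2, Test in week 1, Launch in week 1, Migrate in week 2, Refactor in week 2.

2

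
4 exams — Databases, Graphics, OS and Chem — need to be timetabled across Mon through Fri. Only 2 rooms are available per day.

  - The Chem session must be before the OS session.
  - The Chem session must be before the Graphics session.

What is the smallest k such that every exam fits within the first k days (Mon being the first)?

The precedence chain requires at least 2 distinct days.
With at most 2 per day and 4 exams, at least 2 days are needed.
2 works (last occupied day: Tue): for example Graphics in Tue, OS in Tue, Chem in Mon, Databases in Mon.

2 days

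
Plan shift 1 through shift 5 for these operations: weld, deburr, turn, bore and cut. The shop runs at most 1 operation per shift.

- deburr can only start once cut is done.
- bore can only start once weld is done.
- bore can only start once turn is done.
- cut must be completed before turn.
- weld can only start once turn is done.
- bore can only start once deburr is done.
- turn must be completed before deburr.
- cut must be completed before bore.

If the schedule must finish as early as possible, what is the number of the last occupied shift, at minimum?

The precedence chain requires at least 4 distinct shifts.
With at most 1 per shift and 5 operations, at least 5 shifts are needed.
5 works (last occupied shift: shift 5): for example deburr -> shift 3; turn -> shift 2; weld -> shift 4; bore -> shift 5; cut -> shift 1.

shift 5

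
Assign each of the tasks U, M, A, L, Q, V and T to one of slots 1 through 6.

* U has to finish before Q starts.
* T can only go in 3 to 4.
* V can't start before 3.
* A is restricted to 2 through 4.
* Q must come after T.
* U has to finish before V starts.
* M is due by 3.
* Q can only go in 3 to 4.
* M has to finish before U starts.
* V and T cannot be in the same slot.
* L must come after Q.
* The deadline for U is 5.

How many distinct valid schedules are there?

Splitting on U: it can be 2 (18), 3 (36). Listing each branch's schedules as (M, A, L, Q, V, T):
U=2: (1,2,5,4,4,3) (1,2,5,4,5,3) (1,2,5,4,6,3) (1,2,6,4,4,3) (1,2,6,4,5,3) (1,2,6,4,6,3) (1,3,5,4,4,3) (1,3,5,4,5,3) (1,3,5,4,6,3) (1,3,6,4,4,3) (1,3,6,4,5,3) (1,3,6,4,6,3) (1,4,5,4,4,3) (1,4,5,4,5,3) (1,4,5,4,6,3) (1,4,6,4,4,3) (1,4,6,4,5,3) (1,4,6,4,6,3) — 18.
U=3: (1,2,5,4,4,3) (1,2,5,4,5,3) (1,2,5,4,6,3) (1,2,6,4,4,3) (1,2,6,4,5,3) (1,2,6,4,6,3) (1,3,5,4,4,3) (1,3,5,4,5,3) (1,3,5,4,6,3) (1,3,6,4,4,3) (1,3,6,4,5,3) (1,3,6,4,6,3) (1,4,5,4,4,3) (1,4,5,4,5,3) (1,4,5,4,6,3) (1,4,6,4,4,3) (1,4,6,4,5,3) (1,4,6,4,6,3) (2,2,5,4,4,3) (2,2,5,4,5,3) (2,2,5,4,6,3) (2,2,6,4,4,3) (2,2,6,4,5,3) (2,2,6,4,6,3) (2,3,5,4,4,3) (2,3,5,4,5,3) (2,3,5,4,6,3) (2,3,6,4,4,3) (2,3,6,4,5,3) (2,3,6,4,6,3) (2,4,5,4,4,3) (2,4,5,4,5,3) (2,4,5,4,6,3) (2,4,6,4,4,3) (2,4,6,4,5,3) (2,4,6,4,6,3) — 36.
Summing: 18 + 36 = 54.

54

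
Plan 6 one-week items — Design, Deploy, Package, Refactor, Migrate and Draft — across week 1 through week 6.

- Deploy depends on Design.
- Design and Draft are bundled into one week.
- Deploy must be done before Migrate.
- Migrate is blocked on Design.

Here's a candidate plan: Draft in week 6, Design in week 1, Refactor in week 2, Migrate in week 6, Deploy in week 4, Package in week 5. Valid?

Invalid. Design and Draft are bundled into one week.

Migrate is blocked on Design — holds.
Deploy depends on Design — holds.
Design and Draft are bundled into one week — violated.
Deploy must be done before Migrate — holds.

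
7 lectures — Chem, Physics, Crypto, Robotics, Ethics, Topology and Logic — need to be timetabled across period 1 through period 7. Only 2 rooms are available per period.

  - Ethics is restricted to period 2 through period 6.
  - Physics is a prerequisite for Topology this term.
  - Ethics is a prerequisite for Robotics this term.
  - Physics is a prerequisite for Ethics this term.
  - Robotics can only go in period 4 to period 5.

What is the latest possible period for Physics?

Downstream work caps Physics at period 3.
Physics at period 3 is achievable: Physics -> period 3; Robotics -> period 5; Crypto -> period 1; Topology -> period 4; Ethics -> period 4; Chem -> period 1; Logic -> period 2.

period 3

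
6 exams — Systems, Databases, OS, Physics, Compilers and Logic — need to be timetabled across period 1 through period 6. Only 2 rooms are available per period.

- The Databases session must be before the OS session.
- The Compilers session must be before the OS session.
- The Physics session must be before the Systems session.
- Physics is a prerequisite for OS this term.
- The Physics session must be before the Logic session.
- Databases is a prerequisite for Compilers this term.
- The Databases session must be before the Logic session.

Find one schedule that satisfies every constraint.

OS=period 3, Compilers=period 2, Physics=period 1, Systems=period 3, Logic=period 2, Databases=period 1

Checking: Compilers(period 2) before OS(period 3); Physics(period 1) before Systems(period 3); Databases(period 1) before Compilers(period 2); Databases(period 1) before OS(period 3); Physics(period 1) before Logic(period 2); Physics(period 1) before OS(period 3); Databases(period 1) before Logic(period 2); max 2 per period (cap 2).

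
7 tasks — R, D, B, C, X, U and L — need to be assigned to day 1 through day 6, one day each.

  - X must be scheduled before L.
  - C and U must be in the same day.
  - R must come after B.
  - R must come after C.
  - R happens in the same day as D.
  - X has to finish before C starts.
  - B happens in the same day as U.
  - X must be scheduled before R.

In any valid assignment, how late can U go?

day 5

U must be in the same day as C, which can't be before day 2, so U is at least day 2; U must be in the same day as B, which can't be after day 5, so U is at most day 5.
U at day 5 is achievable: B -> day 5, R -> day 6, D -> day 6, X -> day 1, L -> day 2, C -> day 5, U -> day 5.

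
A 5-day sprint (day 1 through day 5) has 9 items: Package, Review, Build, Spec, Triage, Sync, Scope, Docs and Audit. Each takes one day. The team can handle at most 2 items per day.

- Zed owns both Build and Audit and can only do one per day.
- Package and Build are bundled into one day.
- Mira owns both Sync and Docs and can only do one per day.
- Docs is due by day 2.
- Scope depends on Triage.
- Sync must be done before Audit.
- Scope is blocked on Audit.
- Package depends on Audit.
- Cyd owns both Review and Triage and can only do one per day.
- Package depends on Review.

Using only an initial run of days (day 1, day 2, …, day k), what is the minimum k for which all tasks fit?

The precedence chain requires at least 3 distinct days.
With at most 2 per day and 9 tasks, at least 5 days are needed.
5 works (last occupied day: day 5): for example Docs in day 1; Spec in day 3; Review in day 1; Triage in day 2; Audit in day 3; Package in day 4; Sync in day 2; Scope in day 5; Build in day 4.

5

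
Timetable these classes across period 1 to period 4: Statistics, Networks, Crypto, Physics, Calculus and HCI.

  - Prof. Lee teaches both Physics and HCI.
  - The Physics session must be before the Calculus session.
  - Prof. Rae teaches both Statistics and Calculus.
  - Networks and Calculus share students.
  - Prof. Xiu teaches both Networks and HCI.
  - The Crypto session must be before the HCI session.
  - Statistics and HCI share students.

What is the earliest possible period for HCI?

period 2

Precedence pushes HCI to at least period 2.
HCI at period 2 is achievable: Calculus=period 2, Crypto=period 1, HCI=period 2, Statistics=period 1, Networks=period 1, Physics=period 1.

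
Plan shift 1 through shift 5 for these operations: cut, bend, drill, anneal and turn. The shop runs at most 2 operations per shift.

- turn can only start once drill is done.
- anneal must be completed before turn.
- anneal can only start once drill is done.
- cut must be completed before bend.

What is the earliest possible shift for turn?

Precedence pushes turn to at least shift 3.
turn at shift 3 is achievable: bend -> shift 2, turn -> shift 3, cut -> shift 1, anneal -> shift 2, drill -> shift 1.

shift 3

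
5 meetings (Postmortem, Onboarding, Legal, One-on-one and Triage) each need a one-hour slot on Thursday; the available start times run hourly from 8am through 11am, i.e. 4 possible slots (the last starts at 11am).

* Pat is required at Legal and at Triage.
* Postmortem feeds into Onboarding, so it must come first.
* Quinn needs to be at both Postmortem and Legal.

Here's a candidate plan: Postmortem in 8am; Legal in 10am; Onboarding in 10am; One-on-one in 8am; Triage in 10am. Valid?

Pat is required at Legal and at Triage — violated.
Postmortem feeds into Onboarding, so it must come first — holds.
Quinn needs to be at both Postmortem and Legal — holds.

No. Pat is required at Legal and at Triage is not satisfied.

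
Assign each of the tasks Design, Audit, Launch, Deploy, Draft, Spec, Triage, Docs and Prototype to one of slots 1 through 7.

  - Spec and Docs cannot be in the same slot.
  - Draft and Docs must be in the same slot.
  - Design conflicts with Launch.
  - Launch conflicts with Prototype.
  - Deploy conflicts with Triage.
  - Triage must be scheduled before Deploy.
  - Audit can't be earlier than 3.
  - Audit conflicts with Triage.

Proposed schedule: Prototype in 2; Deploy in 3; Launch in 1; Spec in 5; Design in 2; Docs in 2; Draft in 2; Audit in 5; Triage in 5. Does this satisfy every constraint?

Deploy conflicts with Triage — holds.
Design conflicts with Launch — holds.
Triage must be scheduled before Deploy — violated.
Spec and Docs cannot be in the same slot — holds.
Audit can't be earlier than 3 — holds.
Draft and Docs must be in the same slot — holds.
Audit conflicts with Triage — violated.
Launch conflicts with Prototype — holds.

No — it violates: Audit conflicts with Triage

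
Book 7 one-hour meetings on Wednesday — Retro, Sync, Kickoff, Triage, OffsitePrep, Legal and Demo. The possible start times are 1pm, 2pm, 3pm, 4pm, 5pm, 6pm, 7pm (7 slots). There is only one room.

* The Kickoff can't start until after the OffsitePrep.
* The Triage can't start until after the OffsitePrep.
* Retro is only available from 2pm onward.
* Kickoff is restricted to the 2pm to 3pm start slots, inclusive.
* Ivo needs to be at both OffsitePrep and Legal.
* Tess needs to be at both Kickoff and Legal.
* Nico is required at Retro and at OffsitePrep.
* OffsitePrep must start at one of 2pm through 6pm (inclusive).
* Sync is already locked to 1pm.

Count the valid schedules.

24

Splitting on Retro: it can be 4pm (6), 5pm (6), 6pm (6), 7pm (6). Listing each branch's schedules as (Sync, Kickoff, Triage, OffsitePrep, Legal, Demo):
Retro=4pm: (1pm,3pm,5pm,2pm,6pm,7pm) (1pm,3pm,5pm,2pm,7pm,6pm) (1pm,3pm,6pm,2pm,5pm,7pm) (1pm,3pm,6pm,2pm,7pm,5pm) (1pm,3pm,7pm,2pm,5pm,6pm) (1pm,3pm,7pm,2pm,6pm,5pm) — 6.
Retro=5pm: (1pm,3pm,4pm,2pm,6pm,7pm) (1pm,3pm,4pm,2pm,7pm,6pm) (1pm,3pm,6pm,2pm,4pm,7pm) (1pm,3pm,6pm,2pm,7pm,4pm) (1pm,3pm,7pm,2pm,4pm,6pm) (1pm,3pm,7pm,2pm,6pm,4pm) — 6.
Retro=6pm: (1pm,3pm,4pm,2pm,5pm,7pm) (1pm,3pm,4pm,2pm,7pm,5pm) (1pm,3pm,5pm,2pm,4pm,7pm) (1pm,3pm,5pm,2pm,7pm,4pm) (1pm,3pm,7pm,2pm,4pm,5pm) (1pm,3pm,7pm,2pm,5pm,4pm) — 6.
Retro=7pm: (1pm,3pm,4pm,2pm,5pm,6pm) (1pm,3pm,4pm,2pm,6pm,5pm) (1pm,3pm,5pm,2pm,4pm,6pm) (1pm,3pm,5pm,2pm,6pm,4pm) (1pm,3pm,6pm,2pm,4pm,5pm) (1pm,3pm,6pm,2pm,5pm,4pm) — 6.
Summing: 6 + 6 + 6 + 6 = 24.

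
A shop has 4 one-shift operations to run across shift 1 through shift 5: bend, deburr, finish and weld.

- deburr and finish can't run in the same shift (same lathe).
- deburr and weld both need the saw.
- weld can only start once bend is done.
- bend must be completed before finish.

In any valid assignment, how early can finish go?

Precedence pushes finish to at least shift 2.
finish at shift 2 is achievable: weld in shift 2; bend in shift 1; deburr in shift 1; finish in shift 2.

shift 2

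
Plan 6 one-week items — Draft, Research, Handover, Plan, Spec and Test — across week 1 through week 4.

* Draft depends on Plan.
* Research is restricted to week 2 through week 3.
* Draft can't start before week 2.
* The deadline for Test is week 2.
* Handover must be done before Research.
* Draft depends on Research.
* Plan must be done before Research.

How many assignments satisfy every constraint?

Splitting on Draft: it can be week 3 (8), week 4 (40). Listing each branch's schedules as (Research, Handover, Plan, Spec, Test) by week number:
Draft=week 3: (2,1,1,1,1) (2,1,1,1,2) (2,1,1,2,1) (2,1,1,2,2) (2,1,1,3,1) (2,1,1,3,2) (2,1,1,4,1) (2,1,1,4,2) — 8.
Draft=week 4: (2,1,1,1,1) (2,1,1,1,2) (2,1,1,2,1) (2,1,1,2,2) (2,1,1,3,1) (2,1,1,3,2) (2,1,1,4,1) (2,1,1,4,2) (3,1,1,1,1) (3,1,1,1,2) (3,1,1,2,1) (3,1,1,2,2) (3,1,1,3,1) (3,1,1,3,2) (3,1,1,4,1) (3,1,1,4,2) (3,1,2,1,1) (3,1,2,1,2) (3,1,2,2,1) (3,1,2,2,2) (3,1,2,3,1) (3,1,2,3,2) (3,1,2,4,1) (3,1,2,4,2) (3,2,1,1,1) (3,2,1,1,2) (3,2,1,2,1) (3,2,1,2,2) (3,2,1,3,1) (3,2,1,3,2) (3,2,1,4,1) (3,2,1,4,2) (3,2,2,1,1) (3,2,2,1,2) (3,2,2,2,1) (3,2,2,2,2) (3,2,2,3,1) (3,2,2,3,2) (3,2,2,4,1) (3,2,2,4,2) — 40.
Summing: 8 + 40 = 48.

48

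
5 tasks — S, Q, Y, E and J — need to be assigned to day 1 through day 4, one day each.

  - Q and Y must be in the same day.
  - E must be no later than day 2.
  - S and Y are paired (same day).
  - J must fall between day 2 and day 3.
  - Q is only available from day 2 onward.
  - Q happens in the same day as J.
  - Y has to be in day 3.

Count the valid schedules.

Enumerating: Q in day 3, J in day 3, E in day 1, S in day 3, Y in day 3 | Y -> day 3, J -> day 3, S -> day 3, Q -> day 3, E -> day 2.

2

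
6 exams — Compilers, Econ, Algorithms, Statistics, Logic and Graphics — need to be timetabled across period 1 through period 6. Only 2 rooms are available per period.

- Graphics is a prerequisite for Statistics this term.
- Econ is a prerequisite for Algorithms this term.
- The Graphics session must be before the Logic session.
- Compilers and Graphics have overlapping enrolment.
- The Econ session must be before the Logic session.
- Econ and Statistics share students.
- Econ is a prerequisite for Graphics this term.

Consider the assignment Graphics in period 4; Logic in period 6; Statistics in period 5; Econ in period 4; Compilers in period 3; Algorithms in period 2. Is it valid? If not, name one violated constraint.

No. Econ is a prerequisite for Algorithms this term is not satisfied.

Econ and Statistics share students — holds.
The Graphics session must be before the Logic session — holds.
The Econ session must be before the Logic session — holds.
Econ is a prerequisite for Graphics this term — violated.
Only 2 rooms are available per period — holds.
Econ is a prerequisite for Algorithms this term — violated.
Compilers and Graphics have overlapping enrolment — holds.
Graphics is a prerequisite for Statistics this term — holds.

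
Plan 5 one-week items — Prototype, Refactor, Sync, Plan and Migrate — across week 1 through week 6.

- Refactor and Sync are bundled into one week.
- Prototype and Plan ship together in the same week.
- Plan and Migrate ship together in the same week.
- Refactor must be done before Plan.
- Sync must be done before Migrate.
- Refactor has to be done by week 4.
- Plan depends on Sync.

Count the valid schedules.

Splitting on Prototype: it can be week 2 (1), week 3 (2), week 4 (3), week 5 (4), week 6 (4). Listing each branch's schedules as (Refactor, Sync, Plan, Migrate) by week number:
Prototype=week 2: (1,1,2,2) — 1.
Prototype=week 3: (1,1,3,3) (2,2,3,3) — 2.
Prototype=week 4: (1,1,4,4) (2,2,4,4) (3,3,4,4) — 3.
Prototype=week 5: (1,1,5,5) (2,2,5,5) (3,3,5,5) (4,4,5,5) — 4.
Prototype=week 6: (1,1,6,6) (2,2,6,6) (3,3,6,6) (4,4,6,6) — 4.
Summing: 1 + 2 + 3 + 4 + 4 = 14.

14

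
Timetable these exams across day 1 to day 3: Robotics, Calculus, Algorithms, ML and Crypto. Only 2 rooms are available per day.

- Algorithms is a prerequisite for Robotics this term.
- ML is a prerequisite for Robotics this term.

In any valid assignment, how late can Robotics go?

Precedence pushes Robotics to at least day 2.
Robotics at day 3 is achievable: Algorithms in day 1; Robotics in day 3; Calculus in day 2; ML in day 1; Crypto in day 2.

day 3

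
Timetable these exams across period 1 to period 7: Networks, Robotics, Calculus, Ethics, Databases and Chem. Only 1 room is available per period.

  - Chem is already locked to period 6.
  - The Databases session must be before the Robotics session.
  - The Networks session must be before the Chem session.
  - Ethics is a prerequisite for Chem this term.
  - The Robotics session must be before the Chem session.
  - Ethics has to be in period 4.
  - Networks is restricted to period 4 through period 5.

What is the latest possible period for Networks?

period 5

Networks is available from period 4; Networks's own window allows nothing later than period 5.
Networks at period 5 is achievable: Networks=period 5, Ethics=period 4, Calculus=period 3, Robotics=period 2, Chem=period 6, Databases=period 1.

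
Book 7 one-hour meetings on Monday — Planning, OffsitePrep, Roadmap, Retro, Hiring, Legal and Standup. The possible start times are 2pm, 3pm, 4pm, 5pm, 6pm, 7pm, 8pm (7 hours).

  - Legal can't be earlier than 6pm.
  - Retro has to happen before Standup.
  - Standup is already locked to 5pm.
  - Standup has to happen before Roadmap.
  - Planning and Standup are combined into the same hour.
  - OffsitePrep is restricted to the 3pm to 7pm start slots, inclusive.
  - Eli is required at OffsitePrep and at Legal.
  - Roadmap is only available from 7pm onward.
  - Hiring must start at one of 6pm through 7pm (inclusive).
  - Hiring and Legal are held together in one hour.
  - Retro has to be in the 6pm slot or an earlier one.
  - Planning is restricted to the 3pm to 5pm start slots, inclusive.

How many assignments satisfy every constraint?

48

Splitting on OffsitePrep: it can be 3pm (12), 4pm (12), 5pm (12), 6pm (6), 7pm (6). Listing each branch's schedules as (Planning, Roadmap, Retro, Hiring, Legal, Standup):
OffsitePrep=3pm: (5pm,7pm,2pm,6pm,6pm,5pm) (5pm,7pm,2pm,7pm,7pm,5pm) (5pm,7pm,3pm,6pm,6pm,5pm) (5pm,7pm,3pm,7pm,7pm,5pm) (5pm,7pm,4pm,6pm,6pm,5pm) (5pm,7pm,4pm,7pm,7pm,5pm) (5pm,8pm,2pm,6pm,6pm,5pm) (5pm,8pm,2pm,7pm,7pm,5pm) (5pm,8pm,3pm,6pm,6pm,5pm) (5pm,8pm,3pm,7pm,7pm,5pm) (5pm,8pm,4pm,6pm,6pm,5pm) (5pm,8pm,4pm,7pm,7pm,5pm) — 12.
OffsitePrep=4pm: (5pm,7pm,2pm,6pm,6pm,5pm) (5pm,7pm,2pm,7pm,7pm,5pm) (5pm,7pm,3pm,6pm,6pm,5pm) (5pm,7pm,3pm,7pm,7pm,5pm) (5pm,7pm,4pm,6pm,6pm,5pm) (5pm,7pm,4pm,7pm,7pm,5pm) (5pm,8pm,2pm,6pm,6pm,5pm) (5pm,8pm,2pm,7pm,7pm,5pm) (5pm,8pm,3pm,6pm,6pm,5pm) (5pm,8pm,3pm,7pm,7pm,5pm) (5pm,8pm,4pm,6pm,6pm,5pm) (5pm,8pm,4pm,7pm,7pm,5pm) — 12.
OffsitePrep=5pm: (5pm,7pm,2pm,6pm,6pm,5pm) (5pm,7pm,2pm,7pm,7pm,5pm) (5pm,7pm,3pm,6pm,6pm,5pm) (5pm,7pm,3pm,7pm,7pm,5pm) (5pm,7pm,4pm,6pm,6pm,5pm) (5pm,7pm,4pm,7pm,7pm,5pm) (5pm,8pm,2pm,6pm,6pm,5pm) (5pm,8pm,2pm,7pm,7pm,5pm) (5pm,8pm,3pm,6pm,6pm,5pm) (5pm,8pm,3pm,7pm,7pm,5pm) (5pm,8pm,4pm,6pm,6pm,5pm) (5pm,8pm,4pm,7pm,7pm,5pm) — 12.
OffsitePrep=6pm: (5pm,7pm,2pm,7pm,7pm,5pm) (5pm,7pm,3pm,7pm,7pm,5pm) (5pm,7pm,4pm,7pm,7pm,5pm) (5pm,8pm,2pm,7pm,7pm,5pm) (5pm,8pm,3pm,7pm,7pm,5pm) (5pm,8pm,4pm,7pm,7pm,5pm) — 6.
OffsitePrep=7pm: (5pm,7pm,2pm,6pm,6pm,5pm) (5pm,7pm,3pm,6pm,6pm,5pm) (5pm,7pm,4pm,6pm,6pm,5pm) (5pm,8pm,2pm,6pm,6pm,5pm) (5pm,8pm,3pm,6pm,6pm,5pm) (5pm,8pm,4pm,6pm,6pm,5pm) — 6.
Summing: 12 + 12 + 12 + 6 + 6 = 48.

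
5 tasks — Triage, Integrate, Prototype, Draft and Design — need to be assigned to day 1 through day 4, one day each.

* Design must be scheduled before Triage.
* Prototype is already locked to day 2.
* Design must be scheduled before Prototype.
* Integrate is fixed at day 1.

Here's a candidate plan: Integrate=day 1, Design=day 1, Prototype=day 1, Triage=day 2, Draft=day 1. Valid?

No. Prototype is already locked to day 2 is not satisfied.

Prototype is already locked to day 2 — violated.
Design must be scheduled before Prototype — violated.
Integrate is fixed at day 1 — holds.
Design must be scheduled before Triage — holds.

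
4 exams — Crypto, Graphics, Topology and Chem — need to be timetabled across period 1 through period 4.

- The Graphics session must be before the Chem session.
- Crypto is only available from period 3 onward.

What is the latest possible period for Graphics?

period 3

Downstream work caps Graphics at period 3.
Graphics at period 3 is achievable: Crypto -> period 3; Graphics -> period 3; Chem -> period 4; Topology -> period 1.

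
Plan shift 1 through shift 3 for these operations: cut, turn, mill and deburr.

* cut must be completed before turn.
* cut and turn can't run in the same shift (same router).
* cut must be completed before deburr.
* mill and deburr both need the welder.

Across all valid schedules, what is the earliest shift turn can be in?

shift 2

Precedence pushes turn to at least shift 2.
turn at shift 2 is achievable: deburr -> shift 2; mill -> shift 1; cut -> shift 1; turn -> shift 2.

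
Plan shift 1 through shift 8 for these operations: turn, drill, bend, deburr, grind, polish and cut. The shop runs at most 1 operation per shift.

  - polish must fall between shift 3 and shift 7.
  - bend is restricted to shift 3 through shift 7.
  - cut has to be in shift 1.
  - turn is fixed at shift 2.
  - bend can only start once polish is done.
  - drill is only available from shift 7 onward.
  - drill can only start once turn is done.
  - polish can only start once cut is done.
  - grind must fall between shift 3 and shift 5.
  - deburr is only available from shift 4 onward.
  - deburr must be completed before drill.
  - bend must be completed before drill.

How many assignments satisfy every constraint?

Splitting on drill: it can be shift 7 (7), shift 8 (30). Listing each branch's schedules as (turn, bend, deburr, grind, polish, cut) by shift number:
drill=shift 7: (2,4,6,5,3,1) (2,5,6,3,4,1) (2,5,6,4,3,1) (2,6,4,3,5,1) (2,6,4,5,3,1) (2,6,5,3,4,1) (2,6,5,4,3,1) — 7.
drill=shift 8: (2,4,6,5,3,1) (2,4,7,5,3,1) (2,5,6,3,4,1) (2,5,6,4,3,1) (2,5,7,3,4,1) (2,5,7,4,3,1) (2,6,4,3,5,1) (2,6,4,5,3,1) (2,6,5,3,4,1) (2,6,5,4,3,1) (2,6,7,3,4,1) (2,6,7,3,5,1) (2,6,7,4,3,1) (2,6,7,4,5,1) (2,6,7,5,3,1) (2,6,7,5,4,1) (2,7,4,3,5,1) (2,7,4,3,6,1) (2,7,4,5,3,1) (2,7,4,5,6,1) (2,7,5,3,4,1) (2,7,5,3,6,1) (2,7,5,4,3,1) (2,7,5,4,6,1) (2,7,6,3,4,1) (2,7,6,3,5,1) (2,7,6,4,3,1) (2,7,6,4,5,1) (2,7,6,5,3,1) (2,7,6,5,4,1) — 30.
Summing: 7 + 30 = 37.

37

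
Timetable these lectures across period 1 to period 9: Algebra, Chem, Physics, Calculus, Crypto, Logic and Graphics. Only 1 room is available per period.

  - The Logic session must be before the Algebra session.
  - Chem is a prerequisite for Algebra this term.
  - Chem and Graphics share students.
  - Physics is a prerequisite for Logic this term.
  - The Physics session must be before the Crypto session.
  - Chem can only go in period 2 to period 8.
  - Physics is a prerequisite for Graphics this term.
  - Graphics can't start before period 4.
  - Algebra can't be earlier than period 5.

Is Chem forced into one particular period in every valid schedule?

No

Chem can be period 2 (e.g. Physics -> period 1, Logic -> period 3, Graphics -> period 4, Algebra -> period 5, Crypto -> period 6, Calculus -> period 7, Chem -> period 2) or period 3 (e.g. Crypto in period 6, Logic in period 2, Physics in period 1, Graphics in period 4, Algebra in period 5, Calculus in period 7, Chem in period 3).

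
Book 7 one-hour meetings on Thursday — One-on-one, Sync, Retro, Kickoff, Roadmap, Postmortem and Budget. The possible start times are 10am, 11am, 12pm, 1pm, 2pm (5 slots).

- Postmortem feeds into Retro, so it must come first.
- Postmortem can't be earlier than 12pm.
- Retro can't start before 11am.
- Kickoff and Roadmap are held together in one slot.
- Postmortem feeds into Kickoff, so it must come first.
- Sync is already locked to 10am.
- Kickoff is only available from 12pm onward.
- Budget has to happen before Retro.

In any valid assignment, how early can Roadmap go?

Roadmap must be in the same slot as Kickoff, which can't be before 1pm, so Roadmap is at least 1pm.
Roadmap at 1pm is achievable: Sync -> 10am; Roadmap -> 1pm; Postmortem -> 12pm; One-on-one -> 10am; Budget -> 10am; Kickoff -> 1pm; Retro -> 1pm.

1pm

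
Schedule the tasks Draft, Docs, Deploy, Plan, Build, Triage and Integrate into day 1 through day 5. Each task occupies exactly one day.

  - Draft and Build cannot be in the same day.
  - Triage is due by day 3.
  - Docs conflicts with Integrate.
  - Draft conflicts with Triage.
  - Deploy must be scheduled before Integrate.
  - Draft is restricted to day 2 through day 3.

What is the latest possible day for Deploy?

day 4

Downstream work caps Deploy at day 4.
Deploy at day 4 is achievable: Integrate=day 5; Docs=day 1; Build=day 1; Plan=day 1; Deploy=day 4; Draft=day 2; Triage=day 1.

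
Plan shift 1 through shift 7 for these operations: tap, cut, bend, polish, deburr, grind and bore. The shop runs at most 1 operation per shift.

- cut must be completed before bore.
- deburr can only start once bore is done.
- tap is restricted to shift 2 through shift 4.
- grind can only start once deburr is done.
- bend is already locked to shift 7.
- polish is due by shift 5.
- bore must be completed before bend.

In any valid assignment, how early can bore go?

shift 2

Precedence pushes bore to at least shift 2; downstream work caps bore at shift 5.
bore at shift 2 is achievable: tap=shift 3; deburr=shift 5; bend=shift 7; cut=shift 1; grind=shift 6; bore=shift 2; polish=shift 4.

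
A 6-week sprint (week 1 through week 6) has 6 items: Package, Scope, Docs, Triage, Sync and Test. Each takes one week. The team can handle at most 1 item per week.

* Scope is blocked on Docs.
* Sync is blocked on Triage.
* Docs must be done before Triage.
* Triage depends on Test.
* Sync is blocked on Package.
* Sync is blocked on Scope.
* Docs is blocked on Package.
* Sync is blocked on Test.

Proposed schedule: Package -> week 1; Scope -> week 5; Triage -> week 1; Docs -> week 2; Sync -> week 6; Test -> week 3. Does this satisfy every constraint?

Sync is blocked on Test — holds.
Triage depends on Test — violated.
Sync is blocked on Triage — holds.
Sync is blocked on Package — holds.
Sync is blocked on Scope — holds.
Docs is blocked on Package — holds.
The team can handle at most 1 item per week — violated.
Scope is blocked on Docs — holds.
Docs must be done before Triage — violated.

Invalid. The team can handle at most 1 item per week.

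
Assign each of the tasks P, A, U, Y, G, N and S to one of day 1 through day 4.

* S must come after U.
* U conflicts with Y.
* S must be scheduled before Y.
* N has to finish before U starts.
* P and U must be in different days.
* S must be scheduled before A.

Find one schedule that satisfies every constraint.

N in day 1; S in day 3; G in day 1; P in day 1; Y in day 4; U in day 2; A in day 4

Checking: S(day 3) before A(day 4); U(day 2) before S(day 3); S(day 3) before Y(day 4); N(day 1) before U(day 2); P(day 1) != U(day 2); U(day 2) != Y(day 4).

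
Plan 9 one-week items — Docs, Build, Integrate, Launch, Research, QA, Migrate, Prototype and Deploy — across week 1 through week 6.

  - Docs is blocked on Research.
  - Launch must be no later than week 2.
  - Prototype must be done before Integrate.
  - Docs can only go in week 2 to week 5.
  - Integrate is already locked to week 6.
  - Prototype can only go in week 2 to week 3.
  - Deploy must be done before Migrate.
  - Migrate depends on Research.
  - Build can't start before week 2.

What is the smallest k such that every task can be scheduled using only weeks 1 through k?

6

The precedence chain requires at least 2 distinct weeks.
Integrate can't be placed before week 6, so the schedule must run through at least week 6.
6 works (last occupied week: week 6): for example Deploy -> week 1; Migrate -> week 2; Integrate -> week 6; Prototype -> week 2; QA -> week 1; Build -> week 2; Launch -> week 1; Research -> week 1; Docs -> week 2.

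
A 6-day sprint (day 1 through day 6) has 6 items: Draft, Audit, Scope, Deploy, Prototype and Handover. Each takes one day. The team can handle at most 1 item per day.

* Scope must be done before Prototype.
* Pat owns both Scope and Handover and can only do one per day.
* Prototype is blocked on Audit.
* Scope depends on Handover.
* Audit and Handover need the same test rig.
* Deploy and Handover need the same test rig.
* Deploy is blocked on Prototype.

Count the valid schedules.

Splitting on Audit: it can be day 1 (5), day 2 (5), day 3 (5), day 4 (3). Listing each branch's schedules as (Draft, Scope, Deploy, Prototype, Handover) by day number:
Audit=day 1: (2,4,6,5,3) (3,4,6,5,2) (4,3,6,5,2) (5,3,6,4,2) (6,3,5,4,2) — 5.
Audit=day 2: (1,4,6,5,3) (3,4,6,5,1) (4,3,6,5,1) (5,3,6,4,1) (6,3,5,4,1) — 5.
Audit=day 3: (1,4,6,5,2) (2,4,6,5,1) (4,2,6,5,1) (5,2,6,4,1) (6,2,5,4,1) — 5.
Audit=day 4: (1,3,6,5,2) (2,3,6,5,1) (3,2,6,5,1) — 3.
Summing: 5 + 5 + 5 + 3 = 18.

18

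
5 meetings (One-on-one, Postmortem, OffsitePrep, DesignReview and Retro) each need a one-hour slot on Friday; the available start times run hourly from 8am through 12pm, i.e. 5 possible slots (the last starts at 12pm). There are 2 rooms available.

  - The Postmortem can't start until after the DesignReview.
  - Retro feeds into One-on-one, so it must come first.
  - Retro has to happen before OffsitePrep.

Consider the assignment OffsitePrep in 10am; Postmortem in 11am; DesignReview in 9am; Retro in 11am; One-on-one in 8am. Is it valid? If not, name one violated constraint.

Retro has to happen before OffsitePrep — violated.
There are 2 rooms available — holds.
Retro feeds into One-on-one, so it must come first — violated.
The Postmortem can't start until after the DesignReview — holds.

No. Retro feeds into One-on-one, so it must come first is not satisfied.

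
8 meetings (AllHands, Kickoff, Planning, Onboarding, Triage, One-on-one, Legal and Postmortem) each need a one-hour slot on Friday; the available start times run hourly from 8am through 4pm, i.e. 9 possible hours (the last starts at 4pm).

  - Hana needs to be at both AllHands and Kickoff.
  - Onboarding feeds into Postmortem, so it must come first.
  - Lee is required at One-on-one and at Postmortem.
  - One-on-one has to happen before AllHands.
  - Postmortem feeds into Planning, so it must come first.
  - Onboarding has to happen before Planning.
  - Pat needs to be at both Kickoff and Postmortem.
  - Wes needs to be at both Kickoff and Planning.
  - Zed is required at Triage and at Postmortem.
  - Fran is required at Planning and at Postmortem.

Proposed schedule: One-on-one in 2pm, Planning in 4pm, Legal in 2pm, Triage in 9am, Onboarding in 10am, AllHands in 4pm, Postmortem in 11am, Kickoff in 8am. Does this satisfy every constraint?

Yes

Pat needs to be at both Kickoff and Postmortem — holds.
Fran is required at Planning and at Postmortem — holds.
Hana needs to be at both AllHands and Kickoff — holds.
Zed is required at Triage and at Postmortem — holds.
Onboarding has to happen before Planning — holds.
Onboarding feeds into Postmortem, so it must come first — holds.
Lee is required at One-on-one and at Postmortem — holds.
Postmortem feeds into Planning, so it must come first — holds.
One-on-one has to happen before AllHands — holds.
Wes needs to be at both Kickoff and Planning — holds.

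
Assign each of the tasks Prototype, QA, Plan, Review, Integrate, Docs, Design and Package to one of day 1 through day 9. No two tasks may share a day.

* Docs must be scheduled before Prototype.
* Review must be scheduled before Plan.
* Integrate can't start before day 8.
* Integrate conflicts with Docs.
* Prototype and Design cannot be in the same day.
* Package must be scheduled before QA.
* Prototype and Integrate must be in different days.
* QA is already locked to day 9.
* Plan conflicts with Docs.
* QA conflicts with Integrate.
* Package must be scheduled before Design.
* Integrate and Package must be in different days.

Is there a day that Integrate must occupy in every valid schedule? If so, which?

day 8

Integrate's window is day 8–day 9.
QA is fixed at day 9, and Integrate can't share a day with QA.
So Integrate must be day 8.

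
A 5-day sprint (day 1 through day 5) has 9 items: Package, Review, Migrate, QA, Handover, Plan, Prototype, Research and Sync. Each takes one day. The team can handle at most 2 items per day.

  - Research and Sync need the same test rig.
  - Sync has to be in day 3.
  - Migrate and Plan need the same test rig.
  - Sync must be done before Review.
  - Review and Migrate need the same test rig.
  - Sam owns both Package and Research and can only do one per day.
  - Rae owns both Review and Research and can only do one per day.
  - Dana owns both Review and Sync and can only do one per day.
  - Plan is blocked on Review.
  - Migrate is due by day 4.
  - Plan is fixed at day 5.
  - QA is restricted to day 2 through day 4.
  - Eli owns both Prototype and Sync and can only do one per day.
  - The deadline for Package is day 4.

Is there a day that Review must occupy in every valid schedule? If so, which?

Sync is fixed at day 3 and must come before Review, so Review is at least day 4.
Plan is fixed at day 5 and must come after Review, so Review is at most day 4.
So Review must be day 4.

day 4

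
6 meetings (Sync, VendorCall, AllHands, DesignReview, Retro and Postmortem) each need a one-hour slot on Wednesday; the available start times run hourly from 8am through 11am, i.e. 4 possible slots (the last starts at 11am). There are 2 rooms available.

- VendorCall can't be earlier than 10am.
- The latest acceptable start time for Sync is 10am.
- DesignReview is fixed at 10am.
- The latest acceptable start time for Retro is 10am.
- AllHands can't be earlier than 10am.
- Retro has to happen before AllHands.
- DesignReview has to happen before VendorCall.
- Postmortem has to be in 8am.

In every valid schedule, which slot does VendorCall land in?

VendorCall is available from 10am; precedence pushes VendorCall to at least 11am.
So VendorCall is pinned to 11am.

11am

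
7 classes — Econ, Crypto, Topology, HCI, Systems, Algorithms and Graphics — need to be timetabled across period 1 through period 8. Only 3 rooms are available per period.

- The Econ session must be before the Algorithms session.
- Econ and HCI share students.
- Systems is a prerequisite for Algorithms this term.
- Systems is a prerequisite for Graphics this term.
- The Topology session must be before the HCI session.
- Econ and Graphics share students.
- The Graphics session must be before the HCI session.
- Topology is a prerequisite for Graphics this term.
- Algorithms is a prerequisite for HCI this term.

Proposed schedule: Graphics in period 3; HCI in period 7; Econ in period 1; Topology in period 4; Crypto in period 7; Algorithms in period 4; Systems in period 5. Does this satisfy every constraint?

Systems is a prerequisite for Algorithms this term — violated.
The Graphics session must be before the HCI session — holds.
Econ and HCI share students — holds.
Topology is a prerequisite for Graphics this term — violated.
Systems is a prerequisite for Graphics this term — violated.
The Topology session must be before the HCI session — holds.
Algorithms is a prerequisite for HCI this term — holds.
Econ and Graphics share students — holds.
The Econ session must be before the Algorithms session — holds.
Only 3 rooms are available per period — holds.

No. Systems is a prerequisite for Graphics this term is not satisfied.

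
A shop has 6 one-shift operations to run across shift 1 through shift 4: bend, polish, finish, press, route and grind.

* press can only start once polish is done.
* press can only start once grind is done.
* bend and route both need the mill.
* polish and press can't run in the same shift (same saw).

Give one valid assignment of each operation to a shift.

finish=shift 1; polish=shift 1; bend=shift 1; press=shift 2; grind=shift 1; route=shift 2

Checking: grind(shift 1) before press(shift 2); polish(shift 1) before press(shift 2); polish(shift 1) != press(shift 2); bend(shift 1) != route(shift 2).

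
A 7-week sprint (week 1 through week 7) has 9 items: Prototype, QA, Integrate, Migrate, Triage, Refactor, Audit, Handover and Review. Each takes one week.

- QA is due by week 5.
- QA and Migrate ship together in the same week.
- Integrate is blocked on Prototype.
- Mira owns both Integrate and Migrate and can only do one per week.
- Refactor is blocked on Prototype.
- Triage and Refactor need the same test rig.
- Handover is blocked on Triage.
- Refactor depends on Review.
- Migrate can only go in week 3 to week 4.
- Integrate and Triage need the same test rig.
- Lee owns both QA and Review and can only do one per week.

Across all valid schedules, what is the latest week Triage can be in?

Downstream work caps Triage at week 6.
Triage at week 6 is achievable: Migrate -> week 3; Integrate -> week 2; Audit -> week 1; Refactor -> week 2; Prototype -> week 1; Handover -> week 7; Triage -> week 6; QA -> week 3; Review -> week 1.

week 6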